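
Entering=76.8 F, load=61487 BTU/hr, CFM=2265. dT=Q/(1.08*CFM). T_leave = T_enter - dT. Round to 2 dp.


dT = 61487/(1.08*2265) = 25.1357
T_leave = 76.8 - 25.1357 = 51.66 F

51.66 F


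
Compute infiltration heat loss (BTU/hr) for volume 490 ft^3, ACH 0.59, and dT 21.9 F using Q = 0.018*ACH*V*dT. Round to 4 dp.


Q = 0.018 * 0.59 * 490 * 21.9 = 113.9632 BTU/hr

113.9632 BTU/hr


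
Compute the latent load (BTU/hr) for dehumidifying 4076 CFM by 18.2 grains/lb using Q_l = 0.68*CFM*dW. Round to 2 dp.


Q = 0.68 * 4076 * 18.2 = 50444.58 BTU/hr

50444.58 BTU/hr


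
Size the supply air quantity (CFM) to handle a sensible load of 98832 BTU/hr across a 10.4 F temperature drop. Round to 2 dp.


CFM = 98832 / (1.08 * 10.4) = 8799.15

8799.15 CFM


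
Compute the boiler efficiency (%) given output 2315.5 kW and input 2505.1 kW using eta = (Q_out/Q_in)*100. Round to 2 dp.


eta = (2315.5/2505.1)*100 = 92.43 %

92.43 %


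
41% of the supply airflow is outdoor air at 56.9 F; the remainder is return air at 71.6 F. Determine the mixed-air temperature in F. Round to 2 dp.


T_mix = 0.41*56.9 + 0.59*71.6 = 65.57 F

65.57 F


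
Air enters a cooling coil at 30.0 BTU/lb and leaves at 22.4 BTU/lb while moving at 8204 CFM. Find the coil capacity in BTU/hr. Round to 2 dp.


Q = 4.5 * 8204 * (30.0 - 22.4) = 280576.80 BTU/hr

280576.80 BTU/hr


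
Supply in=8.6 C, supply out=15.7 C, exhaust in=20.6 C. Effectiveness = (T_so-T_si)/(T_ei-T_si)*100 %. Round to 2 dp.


eff = (15.7-8.6)/(20.6-8.6)*100 = 59.17 %

59.17 %


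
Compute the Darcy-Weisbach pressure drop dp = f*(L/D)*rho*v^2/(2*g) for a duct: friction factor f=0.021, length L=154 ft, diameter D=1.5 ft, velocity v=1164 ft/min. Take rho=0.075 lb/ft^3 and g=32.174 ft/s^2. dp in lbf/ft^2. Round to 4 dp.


v_fps = 1164/60 = 19.4 ft/s
dp = 0.021*(154/1.5)*0.075*19.4^2/(2*32.174) = 0.9458 lbf/ft^2

0.9458 lbf/ft^2


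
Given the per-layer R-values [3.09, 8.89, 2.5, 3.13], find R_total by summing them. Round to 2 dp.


R_total = 3.09 + 8.89 + 2.5 + 3.13 = 17.61

17.61


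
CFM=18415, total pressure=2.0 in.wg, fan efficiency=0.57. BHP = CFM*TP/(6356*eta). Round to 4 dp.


BHP = 18415 * 2.0 / (6356 * 0.57) = 10.1658 hp

10.1658 hp


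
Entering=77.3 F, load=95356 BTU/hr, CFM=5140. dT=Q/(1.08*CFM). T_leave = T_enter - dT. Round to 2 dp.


dT = 95356/(1.08*5140) = 17.1775
T_leave = 77.3 - 17.1775 = 60.12 F

60.12 F


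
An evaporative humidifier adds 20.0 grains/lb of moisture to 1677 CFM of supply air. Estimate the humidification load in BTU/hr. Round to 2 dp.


Q = 0.68 * 1677 * 20.0 = 22807.20 BTU/hr

22807.20 BTU/hr


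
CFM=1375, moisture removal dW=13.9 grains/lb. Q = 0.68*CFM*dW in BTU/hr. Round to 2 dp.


Q = 0.68 * 1375 * 13.9 = 12996.50 BTU/hr

12996.50 BTU/hr


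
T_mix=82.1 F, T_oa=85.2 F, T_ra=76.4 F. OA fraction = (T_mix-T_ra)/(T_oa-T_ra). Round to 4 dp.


frac = (82.1 - 76.4) / (85.2 - 76.4) = 0.6477

0.6477


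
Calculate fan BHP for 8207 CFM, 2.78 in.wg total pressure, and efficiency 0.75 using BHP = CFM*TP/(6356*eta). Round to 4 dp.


BHP = 8207 * 2.78 / (6356 * 0.75) = 4.7861 hp

4.7861 hp


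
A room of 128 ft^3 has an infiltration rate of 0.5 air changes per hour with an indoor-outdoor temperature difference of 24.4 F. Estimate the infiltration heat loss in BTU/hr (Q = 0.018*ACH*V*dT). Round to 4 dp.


Q = 0.018 * 0.5 * 128 * 24.4 = 28.1088 BTU/hr

28.1088 BTU/hr


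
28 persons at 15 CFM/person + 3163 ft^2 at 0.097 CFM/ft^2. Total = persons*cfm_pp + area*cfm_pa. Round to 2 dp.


Total = 28*15 + 3163*0.097 = 726.81 CFM

726.81 CFM


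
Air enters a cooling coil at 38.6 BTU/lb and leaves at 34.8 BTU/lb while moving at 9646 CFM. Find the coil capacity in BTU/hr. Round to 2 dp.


Q = 4.5 * 9646 * (38.6 - 34.8) = 164946.60 BTU/hr

164946.60 BTU/hr


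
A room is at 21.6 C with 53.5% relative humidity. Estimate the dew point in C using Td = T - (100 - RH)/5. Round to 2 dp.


Td = 21.6 - (100-53.5)/5 = 12.30 C

12.30 C


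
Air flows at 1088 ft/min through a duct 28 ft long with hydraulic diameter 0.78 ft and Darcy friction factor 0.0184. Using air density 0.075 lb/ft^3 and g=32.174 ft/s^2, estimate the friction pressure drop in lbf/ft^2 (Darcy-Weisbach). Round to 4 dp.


v_fps = 1088/60 = 18.1333 ft/s
dp = 0.0184*(28/0.78)*0.075*18.1333^2/(2*32.174) = 0.2531 lbf/ft^2

0.2531 lbf/ft^2


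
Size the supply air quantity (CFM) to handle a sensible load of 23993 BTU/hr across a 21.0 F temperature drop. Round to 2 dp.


CFM = 23993 / (1.08 * 21.0) = 1057.89

1057.89 CFM


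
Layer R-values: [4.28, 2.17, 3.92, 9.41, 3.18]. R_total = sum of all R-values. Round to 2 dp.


R_total = 4.28 + 2.17 + 3.92 + 9.41 + 3.18 = 22.96

22.96


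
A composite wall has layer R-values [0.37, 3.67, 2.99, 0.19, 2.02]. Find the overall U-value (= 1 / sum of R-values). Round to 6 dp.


R_total = 0.37 + 3.67 + 2.99 + 0.19 + 2.02 = 9.24
U = 1/9.24 = 0.108225

0.108225


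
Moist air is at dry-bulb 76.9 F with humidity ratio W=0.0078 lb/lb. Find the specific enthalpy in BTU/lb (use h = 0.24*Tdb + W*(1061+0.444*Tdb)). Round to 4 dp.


h = 0.24*76.9 + 0.0078*(1061+0.444*76.9) = 26.9981 BTU/lb

26.9981 BTU/lb


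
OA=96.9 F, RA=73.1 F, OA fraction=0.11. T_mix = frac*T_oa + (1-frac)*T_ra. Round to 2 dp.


T_mix = 0.11*96.9 + 0.89*73.1 = 75.72 F

75.72 F


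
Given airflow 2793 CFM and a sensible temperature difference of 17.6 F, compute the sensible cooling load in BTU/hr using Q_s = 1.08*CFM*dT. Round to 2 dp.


Q = 1.08 * 2793 * 17.6 = 53089.34 BTU/hr

53089.34 BTU/hr


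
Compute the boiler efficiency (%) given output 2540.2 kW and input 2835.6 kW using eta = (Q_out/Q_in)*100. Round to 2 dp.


eta = (2540.2/2835.6)*100 = 89.58 %

89.58 %


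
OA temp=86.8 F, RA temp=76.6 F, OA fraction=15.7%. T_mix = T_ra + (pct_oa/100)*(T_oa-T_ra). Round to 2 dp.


T_mix = 76.6 + (15.7/100)*(86.8-76.6) = 78.20 F

78.20 F


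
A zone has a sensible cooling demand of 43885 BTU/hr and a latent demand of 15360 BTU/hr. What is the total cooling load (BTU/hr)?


Qt = 43885 + 15360 = 59245 BTU/hr

59245 BTU/hr


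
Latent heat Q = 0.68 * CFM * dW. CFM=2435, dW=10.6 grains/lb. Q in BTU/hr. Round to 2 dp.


Q = 0.68 * 2435 * 10.6 = 17551.48 BTU/hr

17551.48 BTU/hr


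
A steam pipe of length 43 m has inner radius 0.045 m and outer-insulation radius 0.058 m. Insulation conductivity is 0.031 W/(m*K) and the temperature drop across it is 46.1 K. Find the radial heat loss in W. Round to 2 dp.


Q = 2*pi*0.031*43*46.1/ln(0.058/0.045) = 1521.43 W

1521.43 W


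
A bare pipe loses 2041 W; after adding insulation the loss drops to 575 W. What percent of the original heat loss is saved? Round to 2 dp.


Savings = ((2041-575)/2041)*100 = 71.83 %

71.83 %


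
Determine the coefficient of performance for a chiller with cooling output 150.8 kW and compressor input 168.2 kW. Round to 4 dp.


COP = 150.8 / 168.2 = 0.8966

0.8966


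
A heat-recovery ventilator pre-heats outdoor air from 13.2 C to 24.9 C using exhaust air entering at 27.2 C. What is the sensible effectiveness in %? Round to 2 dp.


eff = (24.9-13.2)/(27.2-13.2)*100 = 83.57 %

83.57 %


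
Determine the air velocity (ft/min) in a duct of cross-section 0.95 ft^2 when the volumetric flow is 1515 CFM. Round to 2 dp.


V = 1515 / 0.95 = 1594.74 ft/min

1594.74 ft/min


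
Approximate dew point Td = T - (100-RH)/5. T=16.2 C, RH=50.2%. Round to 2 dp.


Td = 16.2 - (100-50.2)/5 = 6.24 C

6.24 C


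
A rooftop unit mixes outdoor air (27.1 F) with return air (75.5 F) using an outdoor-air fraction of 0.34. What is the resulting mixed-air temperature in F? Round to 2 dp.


T_mix = 0.34*27.1 + 0.66*75.5 = 59.04 F

59.04 F


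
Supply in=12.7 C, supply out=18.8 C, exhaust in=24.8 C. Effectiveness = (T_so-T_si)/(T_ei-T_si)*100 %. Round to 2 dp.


eff = (18.8-12.7)/(24.8-12.7)*100 = 50.41 %

50.41 %


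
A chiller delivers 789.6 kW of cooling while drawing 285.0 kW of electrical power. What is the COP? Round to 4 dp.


COP = 789.6 / 285.0 = 2.7705

2.7705


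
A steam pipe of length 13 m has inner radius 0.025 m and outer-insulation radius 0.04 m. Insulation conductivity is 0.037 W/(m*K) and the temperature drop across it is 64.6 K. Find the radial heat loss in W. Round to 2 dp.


Q = 2*pi*0.037*13*64.6/ln(0.04/0.025) = 415.39 W

415.39 W


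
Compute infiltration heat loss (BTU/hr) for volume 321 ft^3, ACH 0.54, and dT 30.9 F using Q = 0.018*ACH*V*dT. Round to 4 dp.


Q = 0.018 * 0.54 * 321 * 30.9 = 96.4117 BTU/hr

96.4117 BTU/hr


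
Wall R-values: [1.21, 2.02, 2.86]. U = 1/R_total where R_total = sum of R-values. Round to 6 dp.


R_total = 1.21 + 2.02 + 2.86 = 6.09
U = 1/6.09 = 0.164204

0.164204


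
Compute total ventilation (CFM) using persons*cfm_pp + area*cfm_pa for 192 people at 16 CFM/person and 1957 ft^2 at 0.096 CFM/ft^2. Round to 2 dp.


Total = 192*16 + 1957*0.096 = 3259.87 CFM

3259.87 CFM


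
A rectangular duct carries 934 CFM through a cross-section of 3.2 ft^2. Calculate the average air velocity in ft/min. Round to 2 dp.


V = 934 / 3.2 = 291.88 ft/min

291.88 ft/min


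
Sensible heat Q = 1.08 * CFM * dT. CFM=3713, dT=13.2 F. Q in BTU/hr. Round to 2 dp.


Q = 1.08 * 3713 * 13.2 = 52932.53 BTU/hr

52932.53 BTU/hr


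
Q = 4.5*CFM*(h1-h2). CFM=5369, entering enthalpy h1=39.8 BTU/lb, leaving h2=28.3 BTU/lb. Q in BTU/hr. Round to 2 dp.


Q = 4.5 * 5369 * (39.8 - 28.3) = 277845.75 BTU/hr

277845.75 BTU/hr


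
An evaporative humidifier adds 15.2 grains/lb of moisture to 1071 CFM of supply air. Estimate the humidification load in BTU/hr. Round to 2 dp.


Q = 0.68 * 1071 * 15.2 = 11069.86 BTU/hr

11069.86 BTU/hr


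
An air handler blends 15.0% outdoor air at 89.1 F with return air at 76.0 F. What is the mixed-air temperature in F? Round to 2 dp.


T_mix = 76.0 + (15.0/100)*(89.1-76.0) = 77.97 F

77.97 F


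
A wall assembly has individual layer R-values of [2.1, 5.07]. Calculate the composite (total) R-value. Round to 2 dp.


R_total = 2.1 + 5.07 = 7.17

7.17


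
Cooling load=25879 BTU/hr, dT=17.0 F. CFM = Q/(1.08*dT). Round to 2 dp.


CFM = 25879 / (1.08 * 17.0) = 1409.53

1409.53 CFM


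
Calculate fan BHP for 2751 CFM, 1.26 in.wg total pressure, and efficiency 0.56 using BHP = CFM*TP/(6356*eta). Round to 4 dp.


BHP = 2751 * 1.26 / (6356 * 0.56) = 0.9738 hp

0.9738 hp


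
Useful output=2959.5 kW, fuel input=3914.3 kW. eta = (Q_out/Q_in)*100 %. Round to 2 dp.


eta = (2959.5/3914.3)*100 = 75.61 %

75.61 %


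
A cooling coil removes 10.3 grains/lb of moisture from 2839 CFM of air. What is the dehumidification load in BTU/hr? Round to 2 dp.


Q = 0.68 * 2839 * 10.3 = 19884.36 BTU/hr

19884.36 BTU/hr


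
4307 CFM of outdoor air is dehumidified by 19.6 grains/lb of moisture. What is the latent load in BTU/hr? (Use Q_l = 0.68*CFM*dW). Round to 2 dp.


Q = 0.68 * 4307 * 19.6 = 57403.70 BTU/hr

57403.70 BTU/hr


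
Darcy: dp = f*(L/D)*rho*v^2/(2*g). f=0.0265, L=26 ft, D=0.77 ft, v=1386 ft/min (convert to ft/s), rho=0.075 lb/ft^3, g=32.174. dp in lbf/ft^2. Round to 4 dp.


v_fps = 1386/60 = 23.1 ft/s
dp = 0.0265*(26/0.77)*0.075*23.1^2/(2*32.174) = 0.5565 lbf/ft^2

0.5565 lbf/ft^2


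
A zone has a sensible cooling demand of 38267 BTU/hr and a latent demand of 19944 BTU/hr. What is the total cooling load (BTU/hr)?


Qt = 38267 + 19944 = 58211 BTU/hr

58211 BTU/hr


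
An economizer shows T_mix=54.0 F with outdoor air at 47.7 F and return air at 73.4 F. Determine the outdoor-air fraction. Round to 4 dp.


frac = (54.0 - 73.4) / (47.7 - 73.4) = 0.7549

0.7549


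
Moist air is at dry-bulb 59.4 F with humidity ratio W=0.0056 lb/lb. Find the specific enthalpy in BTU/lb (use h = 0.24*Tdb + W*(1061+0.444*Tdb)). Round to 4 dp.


h = 0.24*59.4 + 0.0056*(1061+0.444*59.4) = 20.3453 BTU/lb

20.3453 BTU/lb


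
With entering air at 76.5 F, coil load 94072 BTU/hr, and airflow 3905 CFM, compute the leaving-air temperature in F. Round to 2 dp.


dT = 94072/(1.08*3905) = 22.3057
T_leave = 76.5 - 22.3057 = 54.19 F

54.19 F


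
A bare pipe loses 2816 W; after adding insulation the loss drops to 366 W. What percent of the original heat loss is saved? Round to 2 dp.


Savings = ((2816-366)/2816)*100 = 87.00 %

87.00 %


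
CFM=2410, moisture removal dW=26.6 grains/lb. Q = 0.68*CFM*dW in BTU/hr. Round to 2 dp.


Q = 0.68 * 2410 * 26.6 = 43592.08 BTU/hr

43592.08 BTU/hr


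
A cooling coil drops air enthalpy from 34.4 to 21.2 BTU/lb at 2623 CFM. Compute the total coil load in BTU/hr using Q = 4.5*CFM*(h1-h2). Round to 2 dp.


Q = 4.5 * 2623 * (34.4 - 21.2) = 155806.20 BTU/hr

155806.20 BTU/hr


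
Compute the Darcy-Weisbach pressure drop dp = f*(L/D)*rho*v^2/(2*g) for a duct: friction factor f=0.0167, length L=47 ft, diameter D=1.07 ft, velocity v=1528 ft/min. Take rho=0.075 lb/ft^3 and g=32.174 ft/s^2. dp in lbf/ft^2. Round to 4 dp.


v_fps = 1528/60 = 25.4667 ft/s
dp = 0.0167*(47/1.07)*0.075*25.4667^2/(2*32.174) = 0.5545 lbf/ft^2

0.5545 lbf/ft^2


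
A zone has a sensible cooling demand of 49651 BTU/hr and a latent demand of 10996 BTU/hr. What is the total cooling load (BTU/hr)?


Qt = 49651 + 10996 = 60647 BTU/hr

60647 BTU/hr


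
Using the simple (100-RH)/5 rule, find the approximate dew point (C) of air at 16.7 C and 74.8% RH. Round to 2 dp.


Td = 16.7 - (100-74.8)/5 = 11.66 C

11.66 C


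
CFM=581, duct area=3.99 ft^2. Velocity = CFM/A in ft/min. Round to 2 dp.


V = 581 / 3.99 = 145.61 ft/min

145.61 ft/min


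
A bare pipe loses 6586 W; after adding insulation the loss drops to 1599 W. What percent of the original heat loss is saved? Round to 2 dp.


Savings = ((6586-1599)/6586)*100 = 75.72 %

75.72 %


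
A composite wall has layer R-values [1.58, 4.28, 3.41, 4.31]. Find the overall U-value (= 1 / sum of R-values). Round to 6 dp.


R_total = 1.58 + 4.28 + 3.41 + 4.31 = 13.58
U = 1/13.58 = 0.073638

0.073638


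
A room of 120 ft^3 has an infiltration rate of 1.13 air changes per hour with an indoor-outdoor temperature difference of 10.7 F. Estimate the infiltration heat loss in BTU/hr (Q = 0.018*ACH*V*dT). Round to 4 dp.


Q = 0.018 * 1.13 * 120 * 10.7 = 26.1166 BTU/hr

26.1166 BTU/hr


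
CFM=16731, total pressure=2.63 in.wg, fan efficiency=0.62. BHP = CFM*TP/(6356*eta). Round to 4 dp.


BHP = 16731 * 2.63 / (6356 * 0.62) = 11.1661 hp

11.1661 hp


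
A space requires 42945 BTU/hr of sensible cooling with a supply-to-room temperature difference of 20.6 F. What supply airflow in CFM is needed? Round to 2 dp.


CFM = 42945 / (1.08 * 20.6) = 1930.29

1930.29 CFM


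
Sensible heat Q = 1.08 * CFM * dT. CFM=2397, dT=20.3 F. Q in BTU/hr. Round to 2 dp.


Q = 1.08 * 2397 * 20.3 = 52551.83 BTU/hr

52551.83 BTU/hr


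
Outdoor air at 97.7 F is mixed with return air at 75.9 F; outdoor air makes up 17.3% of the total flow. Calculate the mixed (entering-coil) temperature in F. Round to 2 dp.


T_mix = 75.9 + (17.3/100)*(97.7-75.9) = 79.67 F

79.67 F


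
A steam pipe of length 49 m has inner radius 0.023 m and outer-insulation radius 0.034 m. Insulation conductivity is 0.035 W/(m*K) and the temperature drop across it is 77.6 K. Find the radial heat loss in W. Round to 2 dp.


Q = 2*pi*0.035*49*77.6/ln(0.034/0.023) = 2139.33 W

2139.33 W


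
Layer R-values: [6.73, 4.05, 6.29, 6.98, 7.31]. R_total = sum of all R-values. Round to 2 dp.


R_total = 6.73 + 4.05 + 6.29 + 6.98 + 7.31 = 31.36

31.36


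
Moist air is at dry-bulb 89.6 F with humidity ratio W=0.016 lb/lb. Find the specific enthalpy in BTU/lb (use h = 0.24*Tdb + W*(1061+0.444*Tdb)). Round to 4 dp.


h = 0.24*89.6 + 0.016*(1061+0.444*89.6) = 39.1165 BTU/lb

39.1165 BTU/lb


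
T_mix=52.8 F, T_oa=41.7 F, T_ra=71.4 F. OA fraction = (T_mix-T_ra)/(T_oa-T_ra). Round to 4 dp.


frac = (52.8 - 71.4) / (41.7 - 71.4) = 0.6263

0.6263


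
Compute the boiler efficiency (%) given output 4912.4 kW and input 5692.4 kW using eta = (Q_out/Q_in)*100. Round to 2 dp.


eta = (4912.4/5692.4)*100 = 86.30 %

86.30 %


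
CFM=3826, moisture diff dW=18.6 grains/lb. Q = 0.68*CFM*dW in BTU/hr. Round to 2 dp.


Q = 0.68 * 3826 * 18.6 = 48391.25 BTU/hr

48391.25 BTU/hr


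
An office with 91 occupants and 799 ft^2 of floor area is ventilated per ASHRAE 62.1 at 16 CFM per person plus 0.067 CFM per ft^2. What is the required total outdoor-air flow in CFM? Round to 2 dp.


Total = 91*16 + 799*0.067 = 1509.53 CFM

1509.53 CFM


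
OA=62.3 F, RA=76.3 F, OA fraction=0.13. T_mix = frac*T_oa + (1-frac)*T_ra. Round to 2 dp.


T_mix = 0.13*62.3 + 0.87*76.3 = 74.48 F

74.48 F


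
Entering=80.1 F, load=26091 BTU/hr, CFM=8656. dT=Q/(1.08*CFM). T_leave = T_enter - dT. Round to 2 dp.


dT = 26091/(1.08*8656) = 2.7909
T_leave = 80.1 - 2.7909 = 77.31 F

77.31 F


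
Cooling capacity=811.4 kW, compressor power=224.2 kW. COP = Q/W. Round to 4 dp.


COP = 811.4 / 224.2 = 3.6191

3.6191


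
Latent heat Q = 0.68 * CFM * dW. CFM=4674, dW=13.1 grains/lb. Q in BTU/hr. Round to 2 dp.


Q = 0.68 * 4674 * 13.1 = 41635.99 BTU/hr

41635.99 BTU/hr


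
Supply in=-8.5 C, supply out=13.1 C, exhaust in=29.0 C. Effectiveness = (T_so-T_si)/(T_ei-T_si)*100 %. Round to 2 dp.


eff = (13.1-(-8.5))/(29.0-(-8.5))*100 = 57.60 %

57.60 %


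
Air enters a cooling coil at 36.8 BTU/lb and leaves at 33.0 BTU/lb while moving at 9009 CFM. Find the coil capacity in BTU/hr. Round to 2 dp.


Q = 4.5 * 9009 * (36.8 - 33.0) = 154053.90 BTU/hr

154053.90 BTU/hr


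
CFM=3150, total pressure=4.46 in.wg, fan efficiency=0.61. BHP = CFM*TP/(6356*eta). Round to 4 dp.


BHP = 3150 * 4.46 / (6356 * 0.61) = 3.6235 hp

3.6235 hp


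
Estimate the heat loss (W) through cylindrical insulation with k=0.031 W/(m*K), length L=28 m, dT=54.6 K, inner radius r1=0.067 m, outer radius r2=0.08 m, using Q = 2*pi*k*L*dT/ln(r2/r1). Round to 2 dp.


Q = 2*pi*0.031*28*54.6/ln(0.08/0.067) = 1679.19 W

1679.19 W


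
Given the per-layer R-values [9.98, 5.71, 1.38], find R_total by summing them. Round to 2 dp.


R_total = 9.98 + 5.71 + 1.38 = 17.07

17.07


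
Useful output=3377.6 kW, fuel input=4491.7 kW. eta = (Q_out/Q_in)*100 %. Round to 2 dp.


eta = (3377.6/4491.7)*100 = 75.20 %

75.20 %


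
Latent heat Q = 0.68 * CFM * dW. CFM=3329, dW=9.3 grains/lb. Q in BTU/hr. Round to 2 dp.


Q = 0.68 * 3329 * 9.3 = 21052.60 BTU/hr

21052.60 BTU/hr


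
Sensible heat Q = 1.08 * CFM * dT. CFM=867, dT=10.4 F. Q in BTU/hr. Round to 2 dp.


Q = 1.08 * 867 * 10.4 = 9738.14 BTU/hr

9738.14 BTU/hr


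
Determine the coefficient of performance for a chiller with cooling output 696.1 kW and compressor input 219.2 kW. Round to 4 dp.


COP = 696.1 / 219.2 = 3.1756

3.1756


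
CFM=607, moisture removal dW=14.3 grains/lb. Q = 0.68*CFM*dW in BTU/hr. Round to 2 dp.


Q = 0.68 * 607 * 14.3 = 5902.47 BTU/hr

5902.47 BTU/hr


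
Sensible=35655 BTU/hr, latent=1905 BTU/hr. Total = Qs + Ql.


Qt = 35655 + 1905 = 37560 BTU/hr

37560 BTU/hr


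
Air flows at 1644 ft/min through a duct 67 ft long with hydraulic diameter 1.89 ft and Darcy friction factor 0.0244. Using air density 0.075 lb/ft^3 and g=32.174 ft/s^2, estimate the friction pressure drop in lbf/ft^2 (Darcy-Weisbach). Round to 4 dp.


v_fps = 1644/60 = 27.4 ft/s
dp = 0.0244*(67/1.89)*0.075*27.4^2/(2*32.174) = 0.7569 lbf/ft^2

0.7569 lbf/ft^2


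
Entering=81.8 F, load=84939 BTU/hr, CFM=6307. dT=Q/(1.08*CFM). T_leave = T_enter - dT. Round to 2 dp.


dT = 84939/(1.08*6307) = 12.4698
T_leave = 81.8 - 12.4698 = 69.33 F

69.33 F


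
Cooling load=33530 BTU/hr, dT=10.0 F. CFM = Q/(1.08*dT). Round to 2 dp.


CFM = 33530 / (1.08 * 10.0) = 3104.63

3104.63 CFM


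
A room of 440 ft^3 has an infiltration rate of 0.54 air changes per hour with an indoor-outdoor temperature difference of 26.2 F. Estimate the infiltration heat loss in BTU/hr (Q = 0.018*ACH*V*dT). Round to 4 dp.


Q = 0.018 * 0.54 * 440 * 26.2 = 112.0522 BTU/hr

112.0522 BTU/hr


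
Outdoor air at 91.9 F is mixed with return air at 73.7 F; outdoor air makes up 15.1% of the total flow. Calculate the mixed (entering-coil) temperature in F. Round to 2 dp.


T_mix = 73.7 + (15.1/100)*(91.9-73.7) = 76.45 F

76.45 F


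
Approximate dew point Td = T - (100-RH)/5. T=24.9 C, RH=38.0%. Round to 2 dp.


Td = 24.9 - (100-38.0)/5 = 12.50 C

12.50 C


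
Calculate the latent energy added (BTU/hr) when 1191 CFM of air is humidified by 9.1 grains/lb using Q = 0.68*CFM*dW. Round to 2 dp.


Q = 0.68 * 1191 * 9.1 = 7369.91 BTU/hr

7369.91 BTU/hr


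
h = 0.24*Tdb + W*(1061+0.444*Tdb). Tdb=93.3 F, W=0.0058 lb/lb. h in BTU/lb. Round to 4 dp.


h = 0.24*93.3 + 0.0058*(1061+0.444*93.3) = 28.7861 BTU/lb

28.7861 BTU/lb


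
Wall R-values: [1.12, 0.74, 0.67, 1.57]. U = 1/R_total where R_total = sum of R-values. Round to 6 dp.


R_total = 1.12 + 0.74 + 0.67 + 1.57 = 4.10
U = 1/4.10 = 0.243902

0.243902


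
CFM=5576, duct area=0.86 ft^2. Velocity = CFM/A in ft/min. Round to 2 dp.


V = 5576 / 0.86 = 6483.72 ft/min

6483.72 ft/min


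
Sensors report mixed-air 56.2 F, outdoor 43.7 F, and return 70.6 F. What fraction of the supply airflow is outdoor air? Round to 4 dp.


frac = (56.2 - 70.6) / (43.7 - 70.6) = 0.5353

0.5353


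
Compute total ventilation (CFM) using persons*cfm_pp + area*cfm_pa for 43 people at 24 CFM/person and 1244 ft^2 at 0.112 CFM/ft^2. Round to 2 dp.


Total = 43*24 + 1244*0.112 = 1171.33 CFM

1171.33 CFM


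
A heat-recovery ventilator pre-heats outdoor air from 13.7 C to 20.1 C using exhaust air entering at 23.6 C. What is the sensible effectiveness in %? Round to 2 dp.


eff = (20.1-13.7)/(23.6-13.7)*100 = 64.65 %

64.65 %


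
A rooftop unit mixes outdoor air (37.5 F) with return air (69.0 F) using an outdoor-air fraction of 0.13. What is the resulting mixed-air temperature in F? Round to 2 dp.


T_mix = 0.13*37.5 + 0.87*69.0 = 64.91 F

64.91 F


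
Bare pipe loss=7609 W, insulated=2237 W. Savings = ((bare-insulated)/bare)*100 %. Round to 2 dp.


Savings = ((7609-2237)/7609)*100 = 70.60 %

70.60 %


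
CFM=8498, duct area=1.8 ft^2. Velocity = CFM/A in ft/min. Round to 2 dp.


V = 8498 / 1.8 = 4721.11 ft/min

4721.11 ft/min


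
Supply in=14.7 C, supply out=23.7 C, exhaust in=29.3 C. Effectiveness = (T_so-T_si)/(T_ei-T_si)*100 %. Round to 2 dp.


eff = (23.7-14.7)/(29.3-14.7)*100 = 61.64 %

61.64 %


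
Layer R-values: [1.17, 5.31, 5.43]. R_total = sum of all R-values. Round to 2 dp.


R_total = 1.17 + 5.31 + 5.43 = 11.91

11.91


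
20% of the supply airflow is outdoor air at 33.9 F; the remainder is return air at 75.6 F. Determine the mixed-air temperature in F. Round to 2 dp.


T_mix = 0.2*33.9 + 0.8*75.6 = 67.26 F

67.26 F


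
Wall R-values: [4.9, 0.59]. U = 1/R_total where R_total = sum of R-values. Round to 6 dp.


R_total = 4.9 + 0.59 = 5.49
U = 1/5.49 = 0.182149

0.182149


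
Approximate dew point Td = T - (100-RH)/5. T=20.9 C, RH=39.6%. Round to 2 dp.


Td = 20.9 - (100-39.6)/5 = 8.82 C

8.82 C


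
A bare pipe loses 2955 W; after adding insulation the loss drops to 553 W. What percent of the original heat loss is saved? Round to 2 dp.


Savings = ((2955-553)/2955)*100 = 81.29 %

81.29 %


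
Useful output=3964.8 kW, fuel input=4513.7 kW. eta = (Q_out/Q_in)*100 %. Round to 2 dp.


eta = (3964.8/4513.7)*100 = 87.84 %

87.84 %


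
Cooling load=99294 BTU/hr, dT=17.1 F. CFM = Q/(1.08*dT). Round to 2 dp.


CFM = 99294 / (1.08 * 17.1) = 5376.54

5376.54 CFM


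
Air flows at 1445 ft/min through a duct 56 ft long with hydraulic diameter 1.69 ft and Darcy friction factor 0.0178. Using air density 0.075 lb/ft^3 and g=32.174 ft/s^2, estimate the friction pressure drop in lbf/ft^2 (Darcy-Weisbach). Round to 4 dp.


v_fps = 1445/60 = 24.0833 ft/s
dp = 0.0178*(56/1.69)*0.075*24.0833^2/(2*32.174) = 0.3987 lbf/ft^2

0.3987 lbf/ft^2


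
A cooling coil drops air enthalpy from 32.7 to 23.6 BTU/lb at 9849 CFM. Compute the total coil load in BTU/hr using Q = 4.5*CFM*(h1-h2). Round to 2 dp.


Q = 4.5 * 9849 * (32.7 - 23.6) = 403316.55 BTU/hr

403316.55 BTU/hr


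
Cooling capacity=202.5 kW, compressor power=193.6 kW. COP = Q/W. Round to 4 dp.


COP = 202.5 / 193.6 = 1.0460

1.0460


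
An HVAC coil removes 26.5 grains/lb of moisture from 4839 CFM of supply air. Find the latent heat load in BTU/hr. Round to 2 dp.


Q = 0.68 * 4839 * 26.5 = 87198.78 BTU/hr

87198.78 BTU/hr


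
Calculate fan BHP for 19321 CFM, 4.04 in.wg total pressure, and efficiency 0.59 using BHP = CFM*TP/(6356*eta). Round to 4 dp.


BHP = 19321 * 4.04 / (6356 * 0.59) = 20.8149 hp

20.8149 hp


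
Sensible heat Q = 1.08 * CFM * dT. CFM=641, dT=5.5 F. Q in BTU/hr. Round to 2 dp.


Q = 1.08 * 641 * 5.5 = 3807.54 BTU/hr

3807.54 BTU/hr


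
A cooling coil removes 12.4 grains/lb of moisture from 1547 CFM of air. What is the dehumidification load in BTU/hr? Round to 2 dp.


Q = 0.68 * 1547 * 12.4 = 13044.30 BTU/hr

13044.30 BTU/hr


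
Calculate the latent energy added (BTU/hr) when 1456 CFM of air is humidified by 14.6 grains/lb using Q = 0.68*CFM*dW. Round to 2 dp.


Q = 0.68 * 1456 * 14.6 = 14455.17 BTU/hr

14455.17 BTU/hr


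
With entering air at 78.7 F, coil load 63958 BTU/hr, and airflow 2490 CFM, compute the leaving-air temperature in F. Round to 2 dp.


dT = 63958/(1.08*2490) = 23.7833
T_leave = 78.7 - 23.7833 = 54.92 F

54.92 F


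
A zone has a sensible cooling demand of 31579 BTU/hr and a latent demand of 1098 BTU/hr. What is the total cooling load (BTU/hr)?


Qt = 31579 + 1098 = 32677 BTU/hr

32677 BTU/hr


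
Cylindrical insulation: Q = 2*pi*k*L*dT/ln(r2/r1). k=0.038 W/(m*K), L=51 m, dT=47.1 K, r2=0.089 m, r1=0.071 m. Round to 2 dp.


Q = 2*pi*0.038*51*47.1/ln(0.089/0.071) = 2538.22 W

2538.22 W


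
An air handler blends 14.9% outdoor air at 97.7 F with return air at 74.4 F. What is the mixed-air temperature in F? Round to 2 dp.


T_mix = 74.4 + (14.9/100)*(97.7-74.4) = 77.87 F

77.87 F


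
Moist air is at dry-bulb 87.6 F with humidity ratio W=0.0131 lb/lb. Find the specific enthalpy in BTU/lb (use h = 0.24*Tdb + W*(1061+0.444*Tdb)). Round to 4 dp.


h = 0.24*87.6 + 0.0131*(1061+0.444*87.6) = 35.4326 BTU/lb

35.4326 BTU/lb


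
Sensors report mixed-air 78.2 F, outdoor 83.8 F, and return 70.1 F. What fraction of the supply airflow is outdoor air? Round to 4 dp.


frac = (78.2 - 70.1) / (83.8 - 70.1) = 0.5912

0.5912


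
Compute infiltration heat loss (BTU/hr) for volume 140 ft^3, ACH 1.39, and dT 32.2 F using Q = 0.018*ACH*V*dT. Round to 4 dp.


Q = 0.018 * 1.39 * 140 * 32.2 = 112.7902 BTU/hr

112.7902 BTU/hr


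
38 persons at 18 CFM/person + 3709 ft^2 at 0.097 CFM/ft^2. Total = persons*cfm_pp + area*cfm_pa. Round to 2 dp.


Total = 38*18 + 3709*0.097 = 1043.77 CFM

1043.77 CFM


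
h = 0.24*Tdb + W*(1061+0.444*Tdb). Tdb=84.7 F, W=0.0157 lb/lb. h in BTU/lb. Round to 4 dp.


h = 0.24*84.7 + 0.0157*(1061+0.444*84.7) = 37.5761 BTU/lb

37.5761 BTU/lb


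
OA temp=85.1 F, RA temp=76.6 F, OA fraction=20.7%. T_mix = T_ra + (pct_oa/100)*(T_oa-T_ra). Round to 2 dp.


T_mix = 76.6 + (20.7/100)*(85.1-76.6) = 78.36 F

78.36 F


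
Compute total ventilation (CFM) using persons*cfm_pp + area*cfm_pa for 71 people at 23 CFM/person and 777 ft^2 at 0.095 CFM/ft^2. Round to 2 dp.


Total = 71*23 + 777*0.095 = 1706.82 CFM

1706.82 CFM


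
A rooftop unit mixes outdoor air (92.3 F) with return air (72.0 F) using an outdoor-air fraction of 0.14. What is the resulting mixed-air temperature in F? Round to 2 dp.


T_mix = 0.14*92.3 + 0.86*72.0 = 74.84 F

74.84 F


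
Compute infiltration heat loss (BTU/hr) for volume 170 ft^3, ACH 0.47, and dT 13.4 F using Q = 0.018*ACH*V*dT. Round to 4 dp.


Q = 0.018 * 0.47 * 170 * 13.4 = 19.2719 BTU/hr

19.2719 BTU/hr


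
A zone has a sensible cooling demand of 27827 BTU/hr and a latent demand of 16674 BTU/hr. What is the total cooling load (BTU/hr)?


Qt = 27827 + 16674 = 44501 BTU/hr

44501 BTU/hr


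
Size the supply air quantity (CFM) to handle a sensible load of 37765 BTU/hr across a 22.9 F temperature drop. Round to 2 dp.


CFM = 37765 / (1.08 * 22.9) = 1526.97

1526.97 CFM


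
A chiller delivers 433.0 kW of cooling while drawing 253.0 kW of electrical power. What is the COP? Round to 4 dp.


COP = 433.0 / 253.0 = 1.7115

1.7115


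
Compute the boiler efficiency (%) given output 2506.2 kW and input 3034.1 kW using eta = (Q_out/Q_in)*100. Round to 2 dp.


eta = (2506.2/3034.1)*100 = 82.60 %

82.60 %


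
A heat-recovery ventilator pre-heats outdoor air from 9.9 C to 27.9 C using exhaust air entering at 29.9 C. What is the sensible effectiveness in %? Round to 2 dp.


eff = (27.9-9.9)/(29.9-9.9)*100 = 90.00 %

90.00 %


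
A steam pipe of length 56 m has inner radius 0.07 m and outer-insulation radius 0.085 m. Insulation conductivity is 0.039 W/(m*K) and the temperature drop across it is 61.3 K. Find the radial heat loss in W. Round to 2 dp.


Q = 2*pi*0.039*56*61.3/ln(0.085/0.07) = 4332.54 W

4332.54 W


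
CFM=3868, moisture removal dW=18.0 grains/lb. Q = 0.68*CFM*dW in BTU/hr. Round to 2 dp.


Q = 0.68 * 3868 * 18.0 = 47344.32 BTU/hr

47344.32 BTU/hr


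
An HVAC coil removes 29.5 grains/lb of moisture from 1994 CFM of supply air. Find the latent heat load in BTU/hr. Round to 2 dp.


Q = 0.68 * 1994 * 29.5 = 39999.64 BTU/hr

39999.64 BTU/hr


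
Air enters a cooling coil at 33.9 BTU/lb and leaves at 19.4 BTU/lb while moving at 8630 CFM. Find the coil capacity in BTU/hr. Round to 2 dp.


Q = 4.5 * 8630 * (33.9 - 19.4) = 563107.50 BTU/hr

563107.50 BTU/hr


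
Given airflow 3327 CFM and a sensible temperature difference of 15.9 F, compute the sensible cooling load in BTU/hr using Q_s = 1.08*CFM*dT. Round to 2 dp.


Q = 1.08 * 3327 * 15.9 = 57131.24 BTU/hr

57131.24 BTU/hr


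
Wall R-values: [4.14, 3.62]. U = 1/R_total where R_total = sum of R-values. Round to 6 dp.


R_total = 4.14 + 3.62 = 7.76
U = 1/7.76 = 0.128866

0.128866


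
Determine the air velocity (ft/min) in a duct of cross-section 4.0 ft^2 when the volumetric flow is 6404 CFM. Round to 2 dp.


V = 6404 / 4.0 = 1601.00 ft/min

1601.00 ft/min


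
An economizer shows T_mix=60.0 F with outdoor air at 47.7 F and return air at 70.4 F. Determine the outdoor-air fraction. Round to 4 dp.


frac = (60.0 - 70.4) / (47.7 - 70.4) = 0.4581

0.4581


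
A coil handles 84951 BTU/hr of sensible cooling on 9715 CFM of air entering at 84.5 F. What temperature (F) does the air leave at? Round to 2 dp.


dT = 84951/(1.08*9715) = 8.0966
T_leave = 84.5 - 8.0966 = 76.40 F

76.40 F


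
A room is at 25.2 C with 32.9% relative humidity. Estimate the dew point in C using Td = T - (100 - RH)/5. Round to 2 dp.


Td = 25.2 - (100-32.9)/5 = 11.78 C

11.78 C


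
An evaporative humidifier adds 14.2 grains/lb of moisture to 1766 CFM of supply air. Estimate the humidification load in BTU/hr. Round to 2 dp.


Q = 0.68 * 1766 * 14.2 = 17052.50 BTU/hr

17052.50 BTU/hr


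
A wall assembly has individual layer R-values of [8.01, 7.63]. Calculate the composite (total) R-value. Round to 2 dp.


R_total = 8.01 + 7.63 = 15.64

15.64


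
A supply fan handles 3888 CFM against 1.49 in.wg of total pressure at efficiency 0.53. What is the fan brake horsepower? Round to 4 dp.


BHP = 3888 * 1.49 / (6356 * 0.53) = 1.7197 hp

1.7197 hp


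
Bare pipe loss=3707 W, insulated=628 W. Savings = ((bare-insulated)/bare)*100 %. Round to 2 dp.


Savings = ((3707-628)/3707)*100 = 83.06 %

83.06 %


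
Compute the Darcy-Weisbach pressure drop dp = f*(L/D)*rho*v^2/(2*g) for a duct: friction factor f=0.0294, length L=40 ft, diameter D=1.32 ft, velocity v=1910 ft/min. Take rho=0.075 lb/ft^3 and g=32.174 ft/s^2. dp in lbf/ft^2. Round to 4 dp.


v_fps = 1910/60 = 31.8333 ft/s
dp = 0.0294*(40/1.32)*0.075*31.8333^2/(2*32.174) = 1.0523 lbf/ft^2

1.0523 lbf/ft^2


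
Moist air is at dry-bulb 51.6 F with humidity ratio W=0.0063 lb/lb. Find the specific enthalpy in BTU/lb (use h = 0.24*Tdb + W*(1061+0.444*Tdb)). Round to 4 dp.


h = 0.24*51.6 + 0.0063*(1061+0.444*51.6) = 19.2126 BTU/lb

19.2126 BTU/lb


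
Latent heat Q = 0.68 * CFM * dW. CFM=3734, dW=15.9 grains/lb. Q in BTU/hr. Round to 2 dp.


Q = 0.68 * 3734 * 15.9 = 40372.01 BTU/hr

40372.01 BTU/hr


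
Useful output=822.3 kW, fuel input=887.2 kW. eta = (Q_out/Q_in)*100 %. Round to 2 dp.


eta = (822.3/887.2)*100 = 92.68 %

92.68 %


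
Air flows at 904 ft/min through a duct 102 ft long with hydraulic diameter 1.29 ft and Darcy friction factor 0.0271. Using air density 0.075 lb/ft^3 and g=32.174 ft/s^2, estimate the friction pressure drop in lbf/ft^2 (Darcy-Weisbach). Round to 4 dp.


v_fps = 904/60 = 15.0667 ft/s
dp = 0.0271*(102/1.29)*0.075*15.0667^2/(2*32.174) = 0.5669 lbf/ft^2

0.5669 lbf/ft^2


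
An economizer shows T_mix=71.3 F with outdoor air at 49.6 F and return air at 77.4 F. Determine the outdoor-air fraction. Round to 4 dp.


frac = (71.3 - 77.4) / (49.6 - 77.4) = 0.2194

0.2194


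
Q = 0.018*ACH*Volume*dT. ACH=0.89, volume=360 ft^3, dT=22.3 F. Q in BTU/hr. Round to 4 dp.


Q = 0.018 * 0.89 * 360 * 22.3 = 128.6086 BTU/hr

128.6086 BTU/hr


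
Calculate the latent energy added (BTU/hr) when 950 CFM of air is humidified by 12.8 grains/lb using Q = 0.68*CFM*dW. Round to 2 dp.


Q = 0.68 * 950 * 12.8 = 8268.80 BTU/hr

8268.80 BTU/hr


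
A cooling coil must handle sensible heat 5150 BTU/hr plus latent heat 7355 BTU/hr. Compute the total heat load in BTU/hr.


Qt = 5150 + 7355 = 12505 BTU/hr

12505 BTU/hr


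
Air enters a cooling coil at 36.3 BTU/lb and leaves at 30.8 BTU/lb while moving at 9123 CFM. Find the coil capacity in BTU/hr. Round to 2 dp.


Q = 4.5 * 9123 * (36.3 - 30.8) = 225794.25 BTU/hr

225794.25 BTU/hr


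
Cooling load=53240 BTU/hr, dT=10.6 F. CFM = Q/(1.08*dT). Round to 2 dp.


CFM = 53240 / (1.08 * 10.6) = 4650.59

4650.59 CFM


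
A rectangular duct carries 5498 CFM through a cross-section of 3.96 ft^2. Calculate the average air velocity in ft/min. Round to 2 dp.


V = 5498 / 3.96 = 1388.38 ft/min

1388.38 ft/min


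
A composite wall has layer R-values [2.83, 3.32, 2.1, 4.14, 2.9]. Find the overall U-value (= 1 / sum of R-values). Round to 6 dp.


R_total = 2.83 + 3.32 + 2.1 + 4.14 + 2.9 = 15.29
U = 1/15.29 = 0.065402

0.065402


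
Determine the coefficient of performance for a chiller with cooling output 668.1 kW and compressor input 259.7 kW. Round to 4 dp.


COP = 668.1 / 259.7 = 2.5726

2.5726


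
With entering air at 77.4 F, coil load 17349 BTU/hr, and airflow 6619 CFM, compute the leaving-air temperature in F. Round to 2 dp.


dT = 17349/(1.08*6619) = 2.4269
T_leave = 77.4 - 2.4269 = 74.97 F

74.97 F


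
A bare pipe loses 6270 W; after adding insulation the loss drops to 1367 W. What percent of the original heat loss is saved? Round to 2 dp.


Savings = ((6270-1367)/6270)*100 = 78.20 %

78.20 %


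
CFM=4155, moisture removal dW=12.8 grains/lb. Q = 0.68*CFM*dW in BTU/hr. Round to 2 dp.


Q = 0.68 * 4155 * 12.8 = 36165.12 BTU/hr

36165.12 BTU/hr


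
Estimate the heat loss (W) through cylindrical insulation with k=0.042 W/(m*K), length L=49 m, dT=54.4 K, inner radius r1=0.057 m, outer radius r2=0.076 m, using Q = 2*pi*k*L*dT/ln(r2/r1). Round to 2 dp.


Q = 2*pi*0.042*49*54.4/ln(0.076/0.057) = 2445.18 W

2445.18 W


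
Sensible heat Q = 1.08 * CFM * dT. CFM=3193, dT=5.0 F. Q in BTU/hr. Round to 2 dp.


Q = 1.08 * 3193 * 5.0 = 17242.20 BTU/hr

17242.20 BTU/hr


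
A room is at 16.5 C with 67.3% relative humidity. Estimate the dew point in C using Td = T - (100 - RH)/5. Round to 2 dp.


Td = 16.5 - (100-67.3)/5 = 9.96 C

9.96 C


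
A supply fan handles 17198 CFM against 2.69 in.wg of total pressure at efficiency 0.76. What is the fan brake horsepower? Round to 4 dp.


BHP = 17198 * 2.69 / (6356 * 0.76) = 9.5771 hp

9.5771 hp


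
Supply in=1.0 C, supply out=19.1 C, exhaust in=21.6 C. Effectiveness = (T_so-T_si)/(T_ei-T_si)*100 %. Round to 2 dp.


eff = (19.1-1.0)/(21.6-1.0)*100 = 87.86 %

87.86 %


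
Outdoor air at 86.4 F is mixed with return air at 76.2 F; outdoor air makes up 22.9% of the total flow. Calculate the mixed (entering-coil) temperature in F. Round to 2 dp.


T_mix = 76.2 + (22.9/100)*(86.4-76.2) = 78.54 F

78.54 F


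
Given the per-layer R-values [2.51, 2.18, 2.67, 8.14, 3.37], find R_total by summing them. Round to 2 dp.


R_total = 2.51 + 2.18 + 2.67 + 8.14 + 3.37 = 18.87

18.87


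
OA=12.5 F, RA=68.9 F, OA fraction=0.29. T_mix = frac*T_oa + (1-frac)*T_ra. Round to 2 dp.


T_mix = 0.29*12.5 + 0.71*68.9 = 52.54 F

52.54 F


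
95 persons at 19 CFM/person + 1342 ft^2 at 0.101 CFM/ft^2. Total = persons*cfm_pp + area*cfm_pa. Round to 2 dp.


Total = 95*19 + 1342*0.101 = 1940.54 CFM

1940.54 CFM


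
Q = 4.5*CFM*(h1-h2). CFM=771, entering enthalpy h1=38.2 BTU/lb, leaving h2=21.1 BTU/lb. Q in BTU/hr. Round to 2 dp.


Q = 4.5 * 771 * (38.2 - 21.1) = 59328.45 BTU/hr

59328.45 BTU/hr


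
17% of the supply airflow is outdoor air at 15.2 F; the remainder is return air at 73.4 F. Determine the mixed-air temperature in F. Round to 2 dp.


T_mix = 0.17*15.2 + 0.83*73.4 = 63.51 F

63.51 F


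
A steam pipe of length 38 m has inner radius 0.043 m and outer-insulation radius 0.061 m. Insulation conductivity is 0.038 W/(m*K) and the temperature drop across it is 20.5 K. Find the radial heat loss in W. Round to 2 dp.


Q = 2*pi*0.038*38*20.5/ln(0.061/0.043) = 531.91 W

531.91 W


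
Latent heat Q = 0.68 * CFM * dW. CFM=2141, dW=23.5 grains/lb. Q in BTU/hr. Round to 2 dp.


Q = 0.68 * 2141 * 23.5 = 34213.18 BTU/hr

34213.18 BTU/hr


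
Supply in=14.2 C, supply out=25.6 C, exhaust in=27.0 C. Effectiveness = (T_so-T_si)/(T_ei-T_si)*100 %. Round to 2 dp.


eff = (25.6-14.2)/(27.0-14.2)*100 = 89.06 %

89.06 %


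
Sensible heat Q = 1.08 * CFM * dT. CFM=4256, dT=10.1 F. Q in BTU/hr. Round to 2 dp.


Q = 1.08 * 4256 * 10.1 = 46424.45 BTU/hr

46424.45 BTU/hr


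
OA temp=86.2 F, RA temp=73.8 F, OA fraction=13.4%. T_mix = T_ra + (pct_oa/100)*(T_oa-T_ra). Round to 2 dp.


T_mix = 73.8 + (13.4/100)*(86.2-73.8) = 75.46 F

75.46 F


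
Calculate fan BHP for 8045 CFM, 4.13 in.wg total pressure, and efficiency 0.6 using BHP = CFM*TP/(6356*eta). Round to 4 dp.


BHP = 8045 * 4.13 / (6356 * 0.6) = 8.7125 hp

8.7125 hp


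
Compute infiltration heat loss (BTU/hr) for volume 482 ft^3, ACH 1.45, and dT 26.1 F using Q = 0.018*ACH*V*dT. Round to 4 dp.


Q = 0.018 * 1.45 * 482 * 26.1 = 328.3432 BTU/hr

328.3432 BTU/hr


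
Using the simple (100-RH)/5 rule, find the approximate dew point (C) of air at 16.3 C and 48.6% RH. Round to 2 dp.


Td = 16.3 - (100-48.6)/5 = 6.02 C

6.02 C


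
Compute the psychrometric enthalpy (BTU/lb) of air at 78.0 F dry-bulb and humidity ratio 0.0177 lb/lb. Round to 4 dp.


h = 0.24*78.0 + 0.0177*(1061+0.444*78.0) = 38.1127 BTU/lb

38.1127 BTU/lb


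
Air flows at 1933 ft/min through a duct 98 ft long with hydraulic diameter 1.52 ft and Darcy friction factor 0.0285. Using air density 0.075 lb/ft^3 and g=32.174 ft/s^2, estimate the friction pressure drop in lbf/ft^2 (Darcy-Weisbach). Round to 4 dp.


v_fps = 1933/60 = 32.2167 ft/s
dp = 0.0285*(98/1.52)*0.075*32.2167^2/(2*32.174) = 2.2229 lbf/ft^2

2.2229 lbf/ft^2
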